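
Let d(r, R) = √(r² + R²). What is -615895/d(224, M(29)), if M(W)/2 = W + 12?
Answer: -123179*√569/1138 ≈ -2582.0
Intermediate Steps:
M(W) = 24 + 2*W (M(W) = 2*(W + 12) = 2*(12 + W) = 24 + 2*W)
d(r, R) = √(R² + r²)
-615895/d(224, M(29)) = -615895/√((24 + 2*29)² + 224²) = -615895/√((24 + 58)² + 50176) = -615895/√(82² + 50176) = -615895/√(6724 + 50176) = -615895*√569/5690 = -123179*√569/1138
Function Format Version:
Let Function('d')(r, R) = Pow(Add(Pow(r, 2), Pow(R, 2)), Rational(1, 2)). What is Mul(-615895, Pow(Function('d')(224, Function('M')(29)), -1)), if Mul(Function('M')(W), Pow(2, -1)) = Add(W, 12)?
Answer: Mul(Rational(-123179, 1138), Pow(569, Rational(1, 2))) ≈ -2582.0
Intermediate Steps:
Function('M')(W) = Add(24, Mul(2, W)) (Function('M')(W) = Mul(2, Add(W, 12)) = Mul(2, Add(12, W)) = Add(24, Mul(2, W)))
Function('d')(r, R) = Pow(Add(Pow(R, 2), Pow(r, 2)), Rational(1, 2))
Mul(-615895, Pow(Function('d')(224, Function('M')(29)), -1)) = Mul(-615895, Pow(Pow(Add(Pow(Add(24, Mul(2, 29)), 2), Pow(224, 2)), Rational(1, 2)), -1)) = Mul(-615895, Pow(Pow(Add(Pow(Add(24, 58), 2), 50176), Rational(1, 2)), -1)) = Mul(-615895, Pow(Pow(Add(Pow(82, 2), 50176), Rational(1, 2)), -1)) = Mul(-615895, Pow(Pow(Add(6724, 50176), Rational(1, 2)), -1)) = Mul(-615895, Pow(Pow(56900, Rational(1, 2)), -1)) = Mul(-615895, Pow(Mul(10, Pow(569, Rational(1, 2))), -1)) = Mul(-615895, Mul(Rational(1, 5690), Pow(569, Rational(1, 2)))) = Mul(Rational(-123179, 1138), Pow(569, Rational(1, 2)))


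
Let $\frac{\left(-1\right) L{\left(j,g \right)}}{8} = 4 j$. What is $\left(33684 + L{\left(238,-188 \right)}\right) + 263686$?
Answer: $289754$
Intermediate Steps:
$L{\left(j,g \right)} = - 32 j$ ($L{\left(j,g \right)} = - 8 \cdot 4 j = - 32 j$)
$\left(33684 + L{\left(238,-188 \right)}\right) + 263686 = \left(33684 - 7616\right) + 263686 = 26068 + 263686 = 289754$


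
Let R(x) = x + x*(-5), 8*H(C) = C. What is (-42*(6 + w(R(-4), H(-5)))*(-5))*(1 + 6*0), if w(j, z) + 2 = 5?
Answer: 1890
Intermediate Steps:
H(C) = C/8
R(x) = -4*x (R(x) = x - 5*x = -4*x)
w(j, z) = 3 (w(j, z) = -2 + 5 = 3)
(-42*(6 + w(R(-4), H(-5)))*(-5))*(1 + 6*0) = (-42*(6 + 3)*(-5))*(1 + 6*0) = (-378*(-5))*(1 + 0) = -42*(-45)*1 = 1890*1 = 1890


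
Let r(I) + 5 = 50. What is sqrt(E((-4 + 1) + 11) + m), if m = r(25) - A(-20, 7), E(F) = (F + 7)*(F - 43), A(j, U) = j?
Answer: 2*I*sqrt(115) ≈ 21.448*I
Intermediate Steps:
r(I) = 45 (r(I) = -5 + 50 = 45)
E(F) = (-43 + F)*(7 + F) (E(F) = (7 + F)*(-43 + F) = (-43 + F)*(7 + F))
m = 65 (m = 45 - 1*(-20) = 45 + 20 = 65)
sqrt(E((-4 + 1) + 11) + m) = sqrt((-301 + ((-4 + 1) + 11)**2 - 36*((-4 + 1) + 11)) + 65) = sqrt((-301 + (-3 + 11)**2 - 36*(-3 + 11)) + 65) = sqrt((-301 + 8**2 - 36*8) + 65) = sqrt((-301 + 64 - 288) + 65) = sqrt(-525 + 65) = sqrt(-460) = 2*I*sqrt(115)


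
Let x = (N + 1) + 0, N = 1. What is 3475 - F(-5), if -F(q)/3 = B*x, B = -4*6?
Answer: 3331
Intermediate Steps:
B = -24
x = 2 (x = (1 + 1) + 0 = 2 + 0 = 2)
F(q) = 144 (F(q) = -(-72)*2 = -3*(-48) = 144)
3475 - F(-5) = 3475 - 1*144 = 3475 - 144 = 3331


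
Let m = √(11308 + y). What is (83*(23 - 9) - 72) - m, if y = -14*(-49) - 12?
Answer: 1090 - √11982 ≈ 980.54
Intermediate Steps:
y = 674 (y = 686 - 12 = 674)
m = √11982 (m = √(11308 + 674) = √11982 ≈ 109.46)
(83*(23 - 9) - 72) - m = (83*(23 - 9) - 72) - √11982 = (83*14 - 72) - √11982 = (1162 - 72) - √11982 = 1090 - √11982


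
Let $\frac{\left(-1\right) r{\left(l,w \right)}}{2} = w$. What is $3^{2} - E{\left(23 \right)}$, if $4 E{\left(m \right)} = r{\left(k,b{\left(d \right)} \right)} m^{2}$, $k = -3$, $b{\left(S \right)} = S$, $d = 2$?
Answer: $538$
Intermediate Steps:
$r{\left(l,w \right)} = - 2 w$
$E{\left(m \right)} = - m^{2}$ ($E{\left(m \right)} = \frac{\left(-2\right) 2 m^{2}}{4} = \frac{\left(-4\right) m^{2}}{4} = - m^{2}$)
$3^{2} - E{\left(23 \right)} = 3^{2} - - 23^{2} = 9 - \left(-1\right) 529 = 9 - -529 = 9 + 529 = 538$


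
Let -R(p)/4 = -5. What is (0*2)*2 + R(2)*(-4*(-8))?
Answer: 640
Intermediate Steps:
R(p) = 20 (R(p) = -4*(-5) = 20)
(0*2)*2 + R(2)*(-4*(-8)) = (0*2)*2 + 20*(-4*(-8)) = 0*2 + 20*32 = 0 + 640 = 640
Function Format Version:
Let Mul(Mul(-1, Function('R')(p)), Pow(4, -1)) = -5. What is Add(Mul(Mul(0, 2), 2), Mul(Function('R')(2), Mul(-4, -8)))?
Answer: 640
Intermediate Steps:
Function('R')(p) = 20 (Function('R')(p) = Mul(-4, -5) = 20)
Add(Mul(Mul(0, 2), 2), Mul(Function('R')(2), Mul(-4, -8))) = Add(Mul(Mul(0, 2), 2), Mul(20, Mul(-4, -8))) = Add(Mul(0, 2), Mul(20, 32)) = Add(0, 640) = 640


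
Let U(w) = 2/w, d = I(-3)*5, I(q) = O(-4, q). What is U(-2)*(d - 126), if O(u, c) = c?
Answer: 141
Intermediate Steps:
I(q) = q
d = -15 (d = -3*5 = -15)
U(-2)*(d - 126) = (2/(-2))*(-15 - 126) = (2*(-½))*(-141) = -1*(-141) = 141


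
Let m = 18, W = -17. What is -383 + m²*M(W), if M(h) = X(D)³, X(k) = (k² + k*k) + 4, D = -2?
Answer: 559489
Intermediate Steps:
X(k) = 4 + 2*k² (X(k) = (k² + k²) + 4 = 2*k² + 4 = 4 + 2*k²)
M(h) = 1728 (M(h) = (4 + 2*(-2)²)³ = (4 + 2*4)³ = (4 + 8)³ = 12³ = 1728)
-383 + m²*M(W) = -383 + 18²*1728 = -383 + 324*1728 = -383 + 559872 = 559489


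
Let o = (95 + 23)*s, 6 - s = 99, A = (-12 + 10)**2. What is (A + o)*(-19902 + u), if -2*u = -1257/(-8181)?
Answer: 595374409595/2727 ≈ 2.1833e+8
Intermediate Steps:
A = 4 (A = (-2)**2 = 4)
s = -93 (s = 6 - 1*99 = 6 - 99 = -93)
u = -419/5454 (u = -(-1257)/(2*(-8181)) = -(-1257)*(-1)/(2*8181) = -1/2*419/2727 = -419/5454 ≈ -0.076824)
o = -10974 (o = (95 + 23)*(-93) = 118*(-93) = -10974)
(A + o)*(-19902 + u) = (4 - 10974)*(-19902 - 419/5454) = -10970*(-108545927/5454) = 595374409595/2727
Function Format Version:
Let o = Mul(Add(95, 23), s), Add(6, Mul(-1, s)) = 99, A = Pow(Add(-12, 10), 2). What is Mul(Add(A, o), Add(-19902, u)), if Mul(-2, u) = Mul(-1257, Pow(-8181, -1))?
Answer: Rational(595374409595, 2727) ≈ 2.1833e+8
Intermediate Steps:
A = 4 (A = Pow(-2, 2) = 4)
s = -93 (s = Add(6, Mul(-1, 99)) = Add(6, -99) = -93)
u = Rational(-419, 5454) (u = Mul(Rational(-1, 2), Mul(-1257, Pow(-8181, -1))) = Mul(Rational(-1, 2), Mul(-1257, Rational(-1, 8181))) = Mul(Rational(-1, 2), Rational(419, 2727)) = Rational(-419, 5454) ≈ -0.076824)
o = -10974 (o = Mul(Add(95, 23), -93) = Mul(118, -93) = -10974)
Mul(Add(A, o), Add(-19902, u)) = Mul(Add(4, -10974), Add(-19902, Rational(-419, 5454))) = Mul(-10970, Rational(-108545927, 5454)) = Rational(595374409595, 2727)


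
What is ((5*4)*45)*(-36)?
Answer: -32400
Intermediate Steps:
((5*4)*45)*(-36) = (20*45)*(-36) = 900*(-36) = -32400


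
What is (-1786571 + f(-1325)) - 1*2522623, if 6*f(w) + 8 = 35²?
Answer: -25853947/6 ≈ -4.3090e+6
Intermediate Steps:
f(w) = 1217/6 (f(w) = -4/3 + (⅙)*35² = -4/3 + (⅙)*1225 = -4/3 + 1225/6 = 1217/6)
(-1786571 + f(-1325)) - 1*2522623 = (-1786571 + 1217/6) - 1*2522623 = -10718209/6 - 2522623 = -25853947/6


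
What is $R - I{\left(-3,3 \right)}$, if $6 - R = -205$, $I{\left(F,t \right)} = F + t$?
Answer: $211$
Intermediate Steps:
$R = 211$ ($R = 6 - -205 = 6 + 205 = 211$)
$R - I{\left(-3,3 \right)} = 211 - \left(-3 + 3\right) = 211 - 0 = 211 + 0 = 211$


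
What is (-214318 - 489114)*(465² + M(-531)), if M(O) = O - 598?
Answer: -151305409472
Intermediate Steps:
M(O) = -598 + O
(-214318 - 489114)*(465² + M(-531)) = (-214318 - 489114)*(465² + (-598 - 531)) = -703432*(216225 - 1129) = -703432*215096 = -151305409472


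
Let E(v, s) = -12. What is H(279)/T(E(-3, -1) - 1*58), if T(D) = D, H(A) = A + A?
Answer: -279/35 ≈ -7.9714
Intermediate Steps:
H(A) = 2*A
H(279)/T(E(-3, -1) - 1*58) = (2*279)/(-12 - 1*58) = 558/(-12 - 58) = 558/(-70) = 558*(-1/70) = -279/35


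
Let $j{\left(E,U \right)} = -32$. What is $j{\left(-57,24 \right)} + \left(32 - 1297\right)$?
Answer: $-1297$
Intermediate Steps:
$j{\left(-57,24 \right)} + \left(32 - 1297\right) = -32 + \left(32 - 1297\right) = -32 - 1265 = -1297$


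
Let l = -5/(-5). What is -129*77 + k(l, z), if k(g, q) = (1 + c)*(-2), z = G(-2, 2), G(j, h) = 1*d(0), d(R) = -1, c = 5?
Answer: -9945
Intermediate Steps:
l = 1 (l = -5*(-⅕) = 1)
G(j, h) = -1 (G(j, h) = 1*(-1) = -1)
z = -1
k(g, q) = -12 (k(g, q) = (1 + 5)*(-2) = 6*(-2) = -12)
-129*77 + k(l, z) = -129*77 - 12 = -9933 - 12 = -9945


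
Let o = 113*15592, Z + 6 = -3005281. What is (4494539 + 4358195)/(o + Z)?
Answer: -8852734/1243391 ≈ -7.1198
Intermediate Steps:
Z = -3005287 (Z = -6 - 3005281 = -3005287)
o = 1761896
(4494539 + 4358195)/(o + Z) = (4494539 + 4358195)/(1761896 - 3005287) = 8852734/(-1243391) = 8852734*(-1/1243391) = -8852734/1243391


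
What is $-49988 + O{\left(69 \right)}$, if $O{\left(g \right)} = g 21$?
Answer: $-48539$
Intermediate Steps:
$O{\left(g \right)} = 21 g$
$-49988 + O{\left(69 \right)} = -49988 + 21 \cdot 69 = -49988 + 1449 = -48539$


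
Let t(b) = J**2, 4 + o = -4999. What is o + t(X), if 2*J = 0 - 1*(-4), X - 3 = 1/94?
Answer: -4999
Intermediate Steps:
o = -5003 (o = -4 - 4999 = -5003)
X = 283/94 (X = 3 + 1/94 = 283/94 ≈ 3.0106)
J = 2 (J = (0 - 1*(-4))/2 = (0 + 4)/2 = (1/2)*4 = 2)
t(b) = 4 (t(b) = 2**2 = 4)
o + t(X) = -5003 + 4 = -4999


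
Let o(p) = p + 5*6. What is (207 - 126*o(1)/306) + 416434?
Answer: 7082680/17 ≈ 4.1663e+5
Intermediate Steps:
o(p) = 30 + p (o(p) = p + 30 = 30 + p)
(207 - 126*o(1)/306) + 416434 = (207 - 126*(30 + 1)/306) + 416434 = (207 - 3906/306) + 416434 = (207 - 126*31/306) + 416434 = (207 - 217/17) + 416434 = 3302/17 + 416434 = 7082680/17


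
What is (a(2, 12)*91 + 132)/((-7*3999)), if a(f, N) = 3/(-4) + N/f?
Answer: -813/37324 ≈ -0.021782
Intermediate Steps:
a(f, N) = -3/4 + N/f (a(f, N) = 3*(-1/4) + N/f = -3/4 + N/f)
(a(2, 12)*91 + 132)/((-7*3999)) = ((-3/4 + 12/2)*91 + 132)/((-7*3999)) = ((-3/4 + 12*(1/2))*91 + 132)/(-27993) = ((-3/4 + 6)*91 + 132)*(-1/27993) = ((21/4)*91 + 132)*(-1/27993) = (1911/4 + 132)*(-1/27993) = (2439/4)*(-1/27993) = -813/37324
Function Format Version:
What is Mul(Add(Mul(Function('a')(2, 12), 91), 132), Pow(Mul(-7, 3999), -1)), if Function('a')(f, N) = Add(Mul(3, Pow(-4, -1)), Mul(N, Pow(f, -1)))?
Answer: Rational(-813, 37324) ≈ -0.021782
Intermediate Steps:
Function('a')(f, N) = Add(Rational(-3, 4), Mul(N, Pow(f, -1))) (Function('a')(f, N) = Add(Mul(3, Rational(-1, 4)), Mul(N, Pow(f, -1))) = Add(Rational(-3, 4), Mul(N, Pow(f, -1))))
Mul(Add(Mul(Function('a')(2, 12), 91), 132), Pow(Mul(-7, 3999), -1)) = Mul(Add(Mul(Add(Rational(-3, 4), Mul(12, Pow(2, -1))), 91), 132), Pow(Mul(-7, 3999), -1)) = Mul(Add(Mul(Add(Rational(-3, 4), Mul(12, Rational(1, 2))), 91), 132), Pow(-27993, -1)) = Mul(Add(Mul(Add(Rational(-3, 4), 6), 91), 132), Rational(-1, 27993)) = Mul(Add(Mul(Rational(21, 4), 91), 132), Rational(-1, 27993)) = Mul(Add(Rational(1911, 4), 132), Rational(-1, 27993)) = Mul(Rational(2439, 4), Rational(-1, 27993)) = Rational(-813, 37324)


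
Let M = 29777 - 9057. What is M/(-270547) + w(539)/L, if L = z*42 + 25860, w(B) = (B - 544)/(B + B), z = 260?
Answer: -164305063507/2145374943096 ≈ -0.076586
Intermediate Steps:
w(B) = (-544 + B)/(2*B) (w(B) = (-544 + B)/((2*B)) = (-544 + B)*(1/(2*B)) = (-544 + B)/(2*B))
L = 36780 (L = 260*42 + 25860 = 10920 + 25860 = 36780)
M = 20720
M/(-270547) + w(539)/L = 20720/(-270547) + ((½)*(-544 + 539)/539)/36780 = 20720*(-1/270547) + ((½)*(1/539)*(-5))*(1/36780) = -20720/270547 - 5/1078*1/36780 = -20720/270547 - 1/7929768 = -164305063507/2145374943096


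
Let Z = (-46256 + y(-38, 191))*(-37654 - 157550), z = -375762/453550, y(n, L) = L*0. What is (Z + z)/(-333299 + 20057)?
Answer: -682544085836573/23678484850 ≈ -28826.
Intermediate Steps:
y(n, L) = 0
z = -187881/226775 (z = -375762*1/453550 = -187881/226775 ≈ -0.82849)
Z = 9029356224 (Z = (-46256 + 0)*(-37654 - 157550) = -46256*(-195204) = 9029356224)
(Z + z)/(-333299 + 20057) = (9029356224 - 187881/226775)/(-333299 + 20057) = (2047632257509719/226775)/(-313242) = (2047632257509719/226775)*(-1/313242) = -682544085836573/23678484850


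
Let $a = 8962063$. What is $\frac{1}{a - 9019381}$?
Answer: $- \frac{1}{57318} \approx -1.7447 \cdot 10^{-5}$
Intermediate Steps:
$\frac{1}{a - 9019381} = \frac{1}{8962063 - 9019381} = \frac{1}{-57318} = - \frac{1}{57318}$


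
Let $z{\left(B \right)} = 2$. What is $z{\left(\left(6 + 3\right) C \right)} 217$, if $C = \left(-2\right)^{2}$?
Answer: $434$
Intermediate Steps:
$C = 4$
$z{\left(\left(6 + 3\right) C \right)} 217 = 2 \cdot 217 = 434$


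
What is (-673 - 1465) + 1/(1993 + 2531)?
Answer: -9672311/4524 ≈ -2138.0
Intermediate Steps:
(-673 - 1465) + 1/(1993 + 2531) = -2138 + 1/4524 = -9672311/4524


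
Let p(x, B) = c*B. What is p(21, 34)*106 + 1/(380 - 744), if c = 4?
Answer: 5247423/364 ≈ 14416.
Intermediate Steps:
p(x, B) = 4*B
p(21, 34)*106 + 1/(380 - 744) = (4*34)*106 + 1/(380 - 744) = 136*106 + 1/(-364) = 14416 - 1/364 = 5247423/364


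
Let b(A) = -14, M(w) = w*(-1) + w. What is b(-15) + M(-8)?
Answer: -14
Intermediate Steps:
M(w) = 0 (M(w) = -w + w = 0)
b(-15) + M(-8) = -14 + 0 = -14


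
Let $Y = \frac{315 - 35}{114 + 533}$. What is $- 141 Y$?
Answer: $- \frac{39480}{647} \approx -61.02$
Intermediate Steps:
$Y = \frac{280}{647} \approx 0.43277$
$- 141 Y = \left(-141\right) \frac{280}{647} = - \frac{39480}{647}$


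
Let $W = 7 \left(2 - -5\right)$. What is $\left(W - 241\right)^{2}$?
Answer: $36864$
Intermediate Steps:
$W = 49$ ($W = 7 \left(2 + 5\right) = 7 \cdot 7 = 49$)
$\left(W - 241\right)^{2} = \left(49 - 241\right)^{2} = \left(-192\right)^{2} = 36864$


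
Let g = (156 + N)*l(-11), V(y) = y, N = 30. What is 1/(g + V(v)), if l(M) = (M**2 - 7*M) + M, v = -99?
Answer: 1/34683 ≈ 2.8833e-5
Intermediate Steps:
l(M) = M**2 - 6*M
g = 34782 (g = (156 + 30)*(-11*(-6 - 11)) = 186*(-11*(-17)) = 186*187 = 34782)
1/(g + V(v)) = 1/(34782 - 99) = 1/34683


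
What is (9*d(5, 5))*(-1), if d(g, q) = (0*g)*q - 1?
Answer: 9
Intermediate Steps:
d(g, q) = -1 (d(g, q) = 0*q - 1 = 0 - 1 = -1)
(9*d(5, 5))*(-1) = (9*(-1))*(-1) = -9*(-1) = 9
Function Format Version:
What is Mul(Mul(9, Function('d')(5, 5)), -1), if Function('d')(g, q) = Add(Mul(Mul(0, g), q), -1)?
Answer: 9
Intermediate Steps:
Function('d')(g, q) = -1 (Function('d')(g, q) = Add(Mul(0, q), -1) = Add(0, -1) = -1)
Mul(Mul(9, Function('d')(5, 5)), -1) = Mul(Mul(9, -1), -1) = Mul(-9, -1) = 9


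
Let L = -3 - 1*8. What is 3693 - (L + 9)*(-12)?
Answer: 3669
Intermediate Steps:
L = -11 (L = -3 - 8 = -11)
3693 - (L + 9)*(-12) = 3693 - (-11 + 9)*(-12) = 3693 - (-2)*(-12) = 3693 - 1*24 = 3693 - 24 = 3669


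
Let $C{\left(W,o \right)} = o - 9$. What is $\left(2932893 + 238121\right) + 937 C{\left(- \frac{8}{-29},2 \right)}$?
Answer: $3164455$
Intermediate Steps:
$C{\left(W,o \right)} = -9 + o$ ($C{\left(W,o \right)} = o - 9 = -9 + o$)
$\left(2932893 + 238121\right) + 937 C{\left(- \frac{8}{-29},2 \right)} = \left(2932893 + 238121\right) + 937 \left(-9 + 2\right) = 3171014 + 937 \left(-7\right) = 3171014 - 6559 = 3164455$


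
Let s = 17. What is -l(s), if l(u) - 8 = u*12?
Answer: -212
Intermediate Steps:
l(u) = 8 + 12*u (l(u) = 8 + u*12 = 8 + 12*u)
-l(s) = -(8 + 12*17) = -(8 + 204) = -1*212 = -212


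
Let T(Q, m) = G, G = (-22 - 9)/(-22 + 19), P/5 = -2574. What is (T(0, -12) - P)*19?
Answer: 734179/3 ≈ 2.4473e+5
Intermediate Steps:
P = -12870 (P = 5*(-2574) = -12870)
G = 31/3 (G = -31/(-3) = -31*(-⅓) = 31/3 ≈ 10.333)
T(Q, m) = 31/3
(T(0, -12) - P)*19 = (31/3 - 1*(-12870))*19 = (31/3 + 12870)*19 = (38641/3)*19 = 734179/3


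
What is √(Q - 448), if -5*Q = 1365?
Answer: I*√721 ≈ 26.851*I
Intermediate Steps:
Q = -273 (Q = -⅕*1365 = -273)
√(Q - 448) = √(-273 - 448) = √(-721) = I*√721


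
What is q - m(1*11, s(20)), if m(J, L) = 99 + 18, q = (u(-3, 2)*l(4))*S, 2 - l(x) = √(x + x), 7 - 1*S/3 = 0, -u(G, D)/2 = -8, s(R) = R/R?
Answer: 555 - 672*√2 ≈ -395.35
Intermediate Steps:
s(R) = 1
u(G, D) = 16 (u(G, D) = -2*(-8) = 16)
S = 21 (S = 21 - 3*0 = 21 + 0 = 21)
l(x) = 2 - √2*√x (l(x) = 2 - √(x + x) = 2 - √(2*x) = 2 - √2*√x)
q = 672 - 672*√2 (q = (16*(2 - √2*√4))*21 = (16*(2 - 1*√2*2))*21 = (16*(2 - 2*√2))*21 = (32 - 32*√2)*21 = 672 - 672*√2 ≈ -278.35)
m(J, L) = 117
q - m(1*11, s(20)) = (672 - 672*√2) - 1*117 = (672 - 672*√2) - 117 = 555 - 672*√2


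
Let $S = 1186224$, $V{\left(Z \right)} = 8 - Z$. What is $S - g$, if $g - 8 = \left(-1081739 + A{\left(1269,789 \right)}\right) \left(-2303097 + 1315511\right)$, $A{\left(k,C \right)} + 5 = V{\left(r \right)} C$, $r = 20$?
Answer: $-1077664508016$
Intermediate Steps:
$A{\left(k,C \right)} = -5 - 12 C$ ($A{\left(k,C \right)} = -5 + \left(8 - 20\right) C = -5 - 12 C$)
$g = 1077665694240$ ($g = 8 + \left(-1081739 - 9473\right) \left(-2303097 + 1315511\right) = 8 + \left(-1081739 - 9473\right) \left(-987586\right) = 8 - -1077665694232 = 8 + 1077665694232 = 1077665694240$)
$S - g = 1186224 - 1077665694240 = -1077664508016$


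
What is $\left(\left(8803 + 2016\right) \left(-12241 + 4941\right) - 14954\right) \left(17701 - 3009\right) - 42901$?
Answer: $-1160574807469$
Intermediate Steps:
$\left(\left(8803 + 2016\right) \left(-12241 + 4941\right) - 14954\right) \left(17701 - 3009\right) - 42901 = \left(10819 \left(-7300\right) - 14954\right) 14692 - 42901 = \left(-78978700 - 14954\right) 14692 - 42901 = \left(-78993654\right) 14692 - 42901 = -1160574764568 - 42901 = -1160574807469$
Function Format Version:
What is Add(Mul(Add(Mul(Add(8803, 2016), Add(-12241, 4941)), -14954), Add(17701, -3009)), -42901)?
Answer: -1160574807469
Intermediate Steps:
Add(Mul(Add(Mul(Add(8803, 2016), Add(-12241, 4941)), -14954), Add(17701, -3009)), -42901) = Add(Mul(Add(Mul(10819, -7300), -14954), 14692), -42901) = Add(Mul(Add(-78978700, -14954), 14692), -42901) = Add(Mul(-78993654, 14692), -42901) = Add(-1160574764568, -42901) = -1160574807469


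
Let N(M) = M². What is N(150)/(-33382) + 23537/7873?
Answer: 304284817/131408243 ≈ 2.3156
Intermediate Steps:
N(150)/(-33382) + 23537/7873 = 150²/(-33382) + 23537/7873 = 22500*(-1/33382) + 23537*(1/7873) = -11250/16691 + 23537/7873 = 304284817/131408243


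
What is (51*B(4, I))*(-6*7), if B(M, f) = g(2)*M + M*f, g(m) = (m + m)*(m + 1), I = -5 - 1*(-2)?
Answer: -77112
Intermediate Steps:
I = -3 (I = -5 + 2 = -3)
g(m) = 2*m*(1 + m) (g(m) = (2*m)*(1 + m) = 2*m*(1 + m))
B(M, f) = 12*M + M*f (B(M, f) = (2*2*(1 + 2))*M + M*f = (2*2*3)*M + M*f = 12*M + M*f)
(51*B(4, I))*(-6*7) = (51*(4*(12 - 3)))*(-6*7) = (51*(4*9))*(-42) = (51*36)*(-42) = 1836*(-42) = -77112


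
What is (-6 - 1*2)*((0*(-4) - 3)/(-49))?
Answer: -24/49 ≈ -0.48980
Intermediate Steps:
(-6 - 1*2)*((0*(-4) - 3)/(-49)) = (-6 - 2)*((0 - 3)*(-1/49)) = -(-24)*(-1)/49 = -8*3/49 = -24/49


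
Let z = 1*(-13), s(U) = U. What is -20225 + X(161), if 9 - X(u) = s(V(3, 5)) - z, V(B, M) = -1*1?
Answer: -20228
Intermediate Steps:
V(B, M) = -1
z = -13
X(u) = -3 (X(u) = 9 - (-1 - 1*(-13)) = 9 - (-1 + 13) = 9 - 1*12 = 9 - 12 = -3)
-20225 + X(161) = -20225 - 3 = -20228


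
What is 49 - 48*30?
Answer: -1391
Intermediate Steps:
49 - 48*30 = 49 - 1440 = -1391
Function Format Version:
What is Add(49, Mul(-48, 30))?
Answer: -1391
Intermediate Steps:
Add(49, Mul(-48, 30)) = Add(49, -1440) = -1391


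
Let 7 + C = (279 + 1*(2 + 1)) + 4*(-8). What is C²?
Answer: 59049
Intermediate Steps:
C = 243 (C = -7 + ((279 + 1*(2 + 1)) + 4*(-8)) = -7 + ((279 + 1*3) - 32) = -7 + ((279 + 3) - 32) = -7 + (282 - 32) = -7 + 250 = 243)
C² = 243² = 59049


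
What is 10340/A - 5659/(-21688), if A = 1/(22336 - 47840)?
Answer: -5719371970021/21688 ≈ -2.6371e+8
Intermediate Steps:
A = -1/25504 (A = 1/(-25504) = -1/25504 ≈ -3.9210e-5)
10340/A - 5659/(-21688) = 10340/(-1/25504) - 5659/(-21688) = 10340*(-25504) - 5659*(-1/21688) = -263711360 + 5659/21688 = -5719371970021/21688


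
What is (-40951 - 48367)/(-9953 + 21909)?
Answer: -44659/5978 ≈ -7.4706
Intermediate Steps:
(-40951 - 48367)/(-9953 + 21909) = -89318/11956 = -89318*1/11956 = -44659/5978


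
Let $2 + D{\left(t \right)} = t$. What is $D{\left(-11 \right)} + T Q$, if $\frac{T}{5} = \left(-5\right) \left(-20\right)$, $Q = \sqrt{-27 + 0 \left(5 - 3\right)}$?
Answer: $-13 + 1500 i \sqrt{3} \approx -13.0 + 2598.1 i$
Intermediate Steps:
$D{\left(t \right)} = -2 + t$
$Q = 3 i \sqrt{3}$ ($Q = \sqrt{-27 + 0 \cdot 2} = \sqrt{-27 + 0} = \sqrt{-27} = 3 i \sqrt{3} \approx 5.1962 i$)
$T = 500$ ($T = 5 \left(\left(-5\right) \left(-20\right)\right) = 5 \cdot 100 = 500$)
$D{\left(-11 \right)} + T Q = \left(-2 - 11\right) + 500 \cdot 3 i \sqrt{3} = -13 + 1500 i \sqrt{3}$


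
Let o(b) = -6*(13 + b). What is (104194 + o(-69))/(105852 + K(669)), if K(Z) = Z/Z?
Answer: 104530/105853 ≈ 0.98750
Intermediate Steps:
K(Z) = 1
o(b) = -78 - 6*b
(104194 + o(-69))/(105852 + K(669)) = (104194 + (-78 - 6*(-69)))/(105852 + 1) = (104194 + (-78 + 414))/105853 = (104194 + 336)*(1/105853) = 104530*(1/105853) = 104530/105853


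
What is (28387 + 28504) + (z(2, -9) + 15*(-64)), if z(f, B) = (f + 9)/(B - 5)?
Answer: 783023/14 ≈ 55930.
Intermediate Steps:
z(f, B) = (9 + f)/(-5 + B)
(28387 + 28504) + (z(2, -9) + 15*(-64)) = (28387 + 28504) + ((9 + 2)/(-5 - 9) + 15*(-64)) = 56891 + (11/(-14) - 960) = 56891 + (-1/14*11 - 960) = 56891 + (-11/14 - 960) = 56891 - 13451/14 = 783023/14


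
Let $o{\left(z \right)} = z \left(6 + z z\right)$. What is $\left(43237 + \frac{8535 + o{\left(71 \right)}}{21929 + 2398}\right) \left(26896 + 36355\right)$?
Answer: $\frac{66552282909121}{24327} \approx 2.7357 \cdot 10^{9}$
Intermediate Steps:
$o{\left(z \right)} = z \left(6 + z^{2}\right)$
$\left(43237 + \frac{8535 + o{\left(71 \right)}}{21929 + 2398}\right) \left(26896 + 36355\right) = \left(43237 + \frac{8535 + 71 \left(6 + 71^{2}\right)}{21929 + 2398}\right) \left(26896 + 36355\right) = \left(43237 + \frac{8535 + 71 \left(6 + 5041\right)}{24327}\right) 63251 = \left(43237 + \left(8535 + 71 \cdot 5047\right) \frac{1}{24327}\right) 63251 = \left(43237 + \left(8535 + 358337\right) \frac{1}{24327}\right) 63251 = \left(43237 + 366872 \cdot \frac{1}{24327}\right) 63251 = \left(43237 + \frac{366872}{24327}\right) 63251 = \frac{1052193371}{24327} \cdot 63251 = \frac{66552282909121}{24327}$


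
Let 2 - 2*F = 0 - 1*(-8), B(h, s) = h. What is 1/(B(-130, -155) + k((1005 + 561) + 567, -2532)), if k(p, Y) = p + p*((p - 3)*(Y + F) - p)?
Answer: -1/11521787836 ≈ -8.6792e-11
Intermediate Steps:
F = -3 (F = 1 - (0 - 1*(-8))/2 = 1 - (0 + 8)/2 = 1 - ½*8 = 1 - 4 = -3)
k(p, Y) = p + p*(-p + (-3 + Y)*(-3 + p)) (k(p, Y) = p + p*((p - 3)*(Y - 3) - p) = p + p*((-3 + p)*(-3 + Y) - p) = p + p*((-3 + Y)*(-3 + p) - p) = p + p*(-p + (-3 + Y)*(-3 + p)))
1/(B(-130, -155) + k((1005 + 561) + 567, -2532)) = 1/(-130 + ((1005 + 561) + 567)*(10 - 4*((1005 + 561) + 567) - 3*(-2532) - 2532*((1005 + 561) + 567))) = 1/(-130 + (1566 + 567)*(10 - 4*(1566 + 567) + 7596 - 2532*(1566 + 567))) = 1/(-130 + 2133*(10 - 4*2133 + 7596 - 2532*2133)) = 1/(-130 + 2133*(10 - 8532 + 7596 - 5400756)) = 1/(-130 + 2133*(-5401682)) = 1/(-130 - 11521787706) = 1/(-11521787836) = -1/11521787836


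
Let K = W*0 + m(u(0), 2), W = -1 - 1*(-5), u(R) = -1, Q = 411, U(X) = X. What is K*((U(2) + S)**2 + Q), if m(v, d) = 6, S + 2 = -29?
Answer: 7512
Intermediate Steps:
S = -31 (S = -2 - 29 = -31)
W = 4 (W = -1 + 5 = 4)
K = 6 (K = 4*0 + 6 = 0 + 6 = 6)
K*((U(2) + S)**2 + Q) = 6*((2 - 31)**2 + 411) = 6*((-29)**2 + 411) = 6*(841 + 411) = 6*1252 = 7512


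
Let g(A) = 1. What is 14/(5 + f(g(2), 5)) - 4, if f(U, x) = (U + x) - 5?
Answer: -5/3 ≈ -1.6667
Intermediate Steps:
f(U, x) = -5 + U + x
14/(5 + f(g(2), 5)) - 4 = 14/(5 + (-5 + 1 + 5)) - 4 = 14/(5 + 1) - 4 = 14/6 - 4 = (⅙)*14 - 4 = 7/3 - 4 = -5/3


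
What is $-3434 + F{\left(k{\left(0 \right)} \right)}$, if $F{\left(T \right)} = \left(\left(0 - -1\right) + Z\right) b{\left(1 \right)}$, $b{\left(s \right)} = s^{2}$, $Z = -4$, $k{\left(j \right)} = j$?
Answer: $-3437$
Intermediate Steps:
$F{\left(T \right)} = -3$ ($F{\left(T \right)} = \left(\left(0 - -1\right) - 4\right) 1^{2} = \left(\left(0 + 1\right) - 4\right) 1 = \left(1 - 4\right) 1 = \left(-3\right) 1 = -3$)
$-3434 + F{\left(k{\left(0 \right)} \right)} = -3434 - 3 = -3437$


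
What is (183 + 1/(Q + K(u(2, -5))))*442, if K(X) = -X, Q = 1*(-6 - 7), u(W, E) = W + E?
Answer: 404209/5 ≈ 80842.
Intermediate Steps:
u(W, E) = E + W
Q = -13 (Q = 1*(-13) = -13)
(183 + 1/(Q + K(u(2, -5))))*442 = (183 + 1/(-13 - (-5 + 2)))*442 = (183 + 1/(-13 - 1*(-3)))*442 = (183 + 1/(-13 + 3))*442 = (183 + 1/(-10))*442 = (183 - ⅒)*442 = (1829/10)*442 = 404209/5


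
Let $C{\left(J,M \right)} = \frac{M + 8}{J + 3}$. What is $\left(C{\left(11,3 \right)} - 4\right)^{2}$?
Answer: $\frac{2025}{196} \approx 10.332$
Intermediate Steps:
$C{\left(J,M \right)} = \frac{8 + M}{3 + J}$
$\left(C{\left(11,3 \right)} - 4\right)^{2} = \left(\frac{8 + 3}{3 + 11} - 4\right)^{2} = \left(\frac{1}{14} \cdot 11 - 4\right)^{2} = \left(\frac{11}{14} - 4\right)^{2} = \left(- \frac{45}{14}\right)^{2} = \frac{2025}{196}$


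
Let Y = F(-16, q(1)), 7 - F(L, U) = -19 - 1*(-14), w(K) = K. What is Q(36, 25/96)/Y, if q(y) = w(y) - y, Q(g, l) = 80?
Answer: 20/3 ≈ 6.6667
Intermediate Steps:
q(y) = 0 (q(y) = y - y = 0)
F(L, U) = 12 (F(L, U) = 7 - (-19 - 1*(-14)) = 7 - (-19 + 14) = 7 - 1*(-5) = 7 + 5 = 12)
Y = 12
Q(36, 25/96)/Y = 80/12 = 80*(1/12) = 20/3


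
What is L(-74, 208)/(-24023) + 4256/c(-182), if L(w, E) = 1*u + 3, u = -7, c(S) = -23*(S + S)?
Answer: 3652692/7182877 ≈ 0.50853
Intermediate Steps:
c(S) = -46*S
L(w, E) = -4 (L(w, E) = 1*(-7) + 3 = -7 + 3 = -4)
L(-74, 208)/(-24023) + 4256/c(-182) = -4/(-24023) + 4256/((-46*(-182))) = -4*(-1/24023) + 4256/8372 = 4/24023 + 4256*(1/8372) = 4/24023 + 152/299 = 3652692/7182877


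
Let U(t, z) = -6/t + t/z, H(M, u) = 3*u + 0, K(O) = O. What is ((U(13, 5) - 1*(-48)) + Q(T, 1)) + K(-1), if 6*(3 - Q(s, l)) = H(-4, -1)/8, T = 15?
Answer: 54289/1040 ≈ 52.201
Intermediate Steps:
H(M, u) = 3*u
Q(s, l) = 49/16 (Q(s, l) = 3 - 3*(-1)/(6*8) = 3 - (-1)/(2*8) = 3 - 1/6*(-3/8) = 3 + 1/16 = 49/16)
((U(13, 5) - 1*(-48)) + Q(T, 1)) + K(-1) = (((-6/13 + 13/5) - 1*(-48)) + 49/16) - 1 = (((-6*1/13 + 13*(1/5)) + 48) + 49/16) - 1 = (((-6/13 + 13/5) + 48) + 49/16) - 1 = ((139/65 + 48) + 49/16) - 1 = (3259/65 + 49/16) - 1 = 55329/1040 - 1 = 54289/1040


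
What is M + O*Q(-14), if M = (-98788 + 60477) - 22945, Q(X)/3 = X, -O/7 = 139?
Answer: -20390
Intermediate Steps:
O = -973 (O = -7*139 = -973)
Q(X) = 3*X
M = -61256 (M = -38311 - 22945 = -61256)
M + O*Q(-14) = -61256 - 2919*(-14) = -61256 - 973*(-42) = -61256 + 40866 = -20390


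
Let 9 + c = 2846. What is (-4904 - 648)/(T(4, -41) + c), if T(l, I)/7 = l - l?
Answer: -5552/2837 ≈ -1.9570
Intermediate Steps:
c = 2837 (c = -9 + 2846 = 2837)
T(l, I) = 0 (T(l, I) = 7*(l - l) = 7*0 = 0)
(-4904 - 648)/(T(4, -41) + c) = (-4904 - 648)/(0 + 2837) = -5552/2837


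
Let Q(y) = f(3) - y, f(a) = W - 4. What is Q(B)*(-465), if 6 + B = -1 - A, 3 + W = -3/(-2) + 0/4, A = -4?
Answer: 2325/2 ≈ 1162.5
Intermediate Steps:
W = -3/2 (W = -3 + (-3/(-2) + 0/4) = -3 + (-3*(-½) + 0*(¼)) = -3 + (3/2 + 0) = -3 + 3/2 = -3/2 ≈ -1.5000)
f(a) = -11/2 (f(a) = -3/2 - 4 = -11/2)
B = -3 (B = -6 + (-1 - 1*(-4)) = -6 + (-1 + 4) = -6 + 3 = -3)
Q(y) = -11/2 - y
Q(B)*(-465) = (-11/2 - 1*(-3))*(-465) = (-11/2 + 3)*(-465) = -5/2*(-465) = 2325/2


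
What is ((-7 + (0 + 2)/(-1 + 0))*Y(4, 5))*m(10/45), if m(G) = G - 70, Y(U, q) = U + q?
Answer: 5652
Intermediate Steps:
m(G) = -70 + G
((-7 + (0 + 2)/(-1 + 0))*Y(4, 5))*m(10/45) = ((-7 + (0 + 2)/(-1 + 0))*(4 + 5))*(-70 + 10/45) = ((-7 + 2/(-1))*9)*(-70 + 10*(1/45)) = ((-7 + 2*(-1))*9)*(-70 + 2/9) = ((-7 - 2)*9)*(-628/9) = -9*9*(-628/9) = -81*(-628/9) = 5652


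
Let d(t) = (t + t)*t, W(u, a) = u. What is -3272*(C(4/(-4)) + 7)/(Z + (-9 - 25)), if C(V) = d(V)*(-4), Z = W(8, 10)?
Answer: -1636/13 ≈ -125.85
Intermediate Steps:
d(t) = 2*t² (d(t) = (2*t)*t = 2*t²)
Z = 8
C(V) = -8*V² (C(V) = (2*V²)*(-4) = -8*V²)
-3272*(C(4/(-4)) + 7)/(Z + (-9 - 25)) = -3272*(-8*1² + 7)/(8 + (-9 - 25)) = -3272*(-8*1² + 7)/(8 - 34) = -3272*(-8*(-1)² + 7)/(-26) = -3272*(-8*1 + 7)*(-1)/26 = -3272*(-8 + 7)*(-1)/26 = -(-3272)*(-1)/26 = -3272*1/26 = -1636/13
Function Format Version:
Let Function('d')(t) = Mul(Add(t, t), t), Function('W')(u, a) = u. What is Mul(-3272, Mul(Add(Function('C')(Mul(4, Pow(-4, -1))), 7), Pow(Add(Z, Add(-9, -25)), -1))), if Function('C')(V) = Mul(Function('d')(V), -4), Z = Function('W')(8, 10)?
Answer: Rational(-1636, 13) ≈ -125.85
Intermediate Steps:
Function('d')(t) = Mul(2, Pow(t, 2)) (Function('d')(t) = Mul(Mul(2, t), t) = Mul(2, Pow(t, 2)))
Z = 8
Function('C')(V) = Mul(-8, Pow(V, 2)) (Function('C')(V) = Mul(Mul(2, Pow(V, 2)), -4) = Mul(-8, Pow(V, 2)))
Mul(-3272, Mul(Add(Function('C')(Mul(4, Pow(-4, -1))), 7), Pow(Add(Z, Add(-9, -25)), -1))) = Mul(-3272, Mul(Add(Mul(-8, Pow(Mul(4, Pow(-4, -1)), 2)), 7), Pow(Add(8, Add(-9, -25)), -1))) = Mul(-3272, Mul(Add(Mul(-8, Pow(Mul(4, Rational(-1, 4)), 2)), 7), Pow(Add(8, -34), -1))) = Mul(-3272, Mul(Add(Mul(-8, Pow(-1, 2)), 7), Pow(-26, -1))) = Mul(-3272, Mul(Add(Mul(-8, 1), 7), Rational(-1, 26))) = Mul(-3272, Mul(Add(-8, 7), Rational(-1, 26))) = Mul(-3272, Mul(-1, Rational(-1, 26))) = Mul(-3272, Rational(1, 26)) = Rational(-1636, 13)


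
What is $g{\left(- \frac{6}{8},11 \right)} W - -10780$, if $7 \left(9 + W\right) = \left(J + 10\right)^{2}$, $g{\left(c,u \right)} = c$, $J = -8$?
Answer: $\frac{302017}{28} \approx 10786.0$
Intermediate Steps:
$W = - \frac{59}{7}$ ($W = -9 + \frac{\left(-8 + 10\right)^{2}}{7} = -9 + \frac{2^{2}}{7} = -9 + \frac{1}{7} \cdot 4 = -9 + \frac{4}{7} = - \frac{59}{7} \approx -8.4286$)
$g{\left(- \frac{6}{8},11 \right)} W - -10780 = - \frac{6}{8} \left(- \frac{59}{7}\right) - -10780 = \left(-6\right) \frac{1}{8} \left(- \frac{59}{7}\right) + 10780 = \left(- \frac{3}{4}\right) \left(- \frac{59}{7}\right) + 10780 = \frac{177}{28} + 10780 = \frac{302017}{28}$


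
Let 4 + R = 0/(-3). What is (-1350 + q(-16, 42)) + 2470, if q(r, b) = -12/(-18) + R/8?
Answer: 6721/6 ≈ 1120.2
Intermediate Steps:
R = -4 (R = -4 + 0/(-3) = -4 + 0*(-⅓) = -4 + 0 = -4)
q(r, b) = ⅙ (q(r, b) = -12/(-18) - 4/8 = -12*(-1/18) - 4*⅛ = ⅔ - ½ = ⅙)
(-1350 + q(-16, 42)) + 2470 = (-1350 + ⅙) + 2470 = -8099/6 + 2470 = 6721/6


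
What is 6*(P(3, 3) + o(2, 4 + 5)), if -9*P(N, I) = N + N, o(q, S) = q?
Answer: 8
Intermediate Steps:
P(N, I) = -2*N/9 (P(N, I) = -(N + N)/9 = -2*N/9)
6*(P(3, 3) + o(2, 4 + 5)) = 6*(-2/9*3 + 2) = 6*(-⅔ + 2) = 6*(4/3) = 8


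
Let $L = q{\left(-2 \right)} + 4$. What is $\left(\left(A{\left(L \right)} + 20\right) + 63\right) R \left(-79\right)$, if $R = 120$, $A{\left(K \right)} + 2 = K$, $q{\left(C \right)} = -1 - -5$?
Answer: $-843720$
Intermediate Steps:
$q{\left(C \right)} = 4$ ($q{\left(C \right)} = -1 + 5 = 4$)
$L = 8$ ($L = 4 + 4 = 8$)
$A{\left(K \right)} = -2 + K$
$\left(\left(A{\left(L \right)} + 20\right) + 63\right) R \left(-79\right) = \left(\left(\left(-2 + 8\right) + 20\right) + 63\right) 120 \left(-79\right) = \left(\left(6 + 20\right) + 63\right) 120 \left(-79\right) = \left(26 + 63\right) 120 \left(-79\right) = 89 \cdot 120 \left(-79\right) = 10680 \left(-79\right) = -843720$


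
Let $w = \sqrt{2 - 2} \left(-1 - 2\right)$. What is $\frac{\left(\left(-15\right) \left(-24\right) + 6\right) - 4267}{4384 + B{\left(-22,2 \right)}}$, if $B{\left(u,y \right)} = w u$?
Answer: $- \frac{3901}{4384} \approx -0.88983$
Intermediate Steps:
$w = 0$ ($w = \sqrt{0} \left(-3\right) = 0 \left(-3\right) = 0$)
$B{\left(u,y \right)} = 0$ ($B{\left(u,y \right)} = 0 u = 0$)
$\frac{\left(\left(-15\right) \left(-24\right) + 6\right) - 4267}{4384 + B{\left(-22,2 \right)}} = \frac{\left(\left(-15\right) \left(-24\right) + 6\right) - 4267}{4384 + 0} = \frac{\left(360 + 6\right) - 4267}{4384} = \left(366 - 4267\right) \frac{1}{4384} = \left(-3901\right) \frac{1}{4384} = - \frac{3901}{4384}$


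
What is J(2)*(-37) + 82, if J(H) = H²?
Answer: -66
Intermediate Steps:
J(2)*(-37) + 82 = 2²*(-37) + 82 = 4*(-37) + 82 = -148 + 82 = -66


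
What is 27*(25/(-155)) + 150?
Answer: 4515/31 ≈ 145.65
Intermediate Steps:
27*(25/(-155)) + 150 = 27*(25*(-1/155)) + 150 = 27*(-5/31) + 150 = -135/31 + 150 = 4515/31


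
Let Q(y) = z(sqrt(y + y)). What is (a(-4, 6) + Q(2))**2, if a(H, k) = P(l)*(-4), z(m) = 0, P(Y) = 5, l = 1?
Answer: 400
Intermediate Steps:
Q(y) = 0
a(H, k) = -20 (a(H, k) = 5*(-4) = -20)
(a(-4, 6) + Q(2))**2 = (-20 + 0)**2 = (-20)**2 = 400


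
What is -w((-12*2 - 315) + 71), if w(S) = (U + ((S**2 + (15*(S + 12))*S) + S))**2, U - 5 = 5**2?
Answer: -1211553698436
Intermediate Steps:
U = 30 (U = 5 + 5**2 = 5 + 25 = 30)
w(S) = (30 + S + S**2 + S*(180 + 15*S))**2 (w(S) = (30 + ((S**2 + (15*(S + 12))*S) + S))**2 = (30 + ((S**2 + (15*(12 + S))*S) + S))**2 = (30 + ((S**2 + (180 + 15*S)*S) + S))**2 = (30 + ((S**2 + S*(180 + 15*S)) + S))**2 = (30 + (S + S**2 + S*(180 + 15*S)))**2 = (30 + S + S**2 + S*(180 + 15*S))**2)
-w((-12*2 - 315) + 71) = -(30 + 16*((-12*2 - 315) + 71)**2 + 181*((-12*2 - 315) + 71))**2 = -(30 + 16*((-24 - 315) + 71)**2 + 181*((-24 - 315) + 71))**2 = -(30 + 16*(-339 + 71)**2 + 181*(-339 + 71))**2 = -(30 + 16*(-268)**2 + 181*(-268))**2 = -(30 + 16*71824 - 48508)**2 = -(30 + 1149184 - 48508)**2 = -1*1100706**2 = -1*1211553698436 = -1211553698436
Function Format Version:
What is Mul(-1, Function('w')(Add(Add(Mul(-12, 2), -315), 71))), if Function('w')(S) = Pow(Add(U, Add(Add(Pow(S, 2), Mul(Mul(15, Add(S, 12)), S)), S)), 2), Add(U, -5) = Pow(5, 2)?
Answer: -1211553698436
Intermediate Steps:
U = 30 (U = Add(5, Pow(5, 2)) = Add(5, 25) = 30)
Function('w')(S) = Pow(Add(30, S, Pow(S, 2), Mul(S, Add(180, Mul(15, S)))), 2) (Function('w')(S) = Pow(Add(30, Add(Add(Pow(S, 2), Mul(Mul(15, Add(S, 12)), S)), S)), 2) = Pow(Add(30, Add(Add(Pow(S, 2), Mul(Mul(15, Add(12, S)), S)), S)), 2) = Pow(Add(30, Add(Add(Pow(S, 2), Mul(Add(180, Mul(15, S)), S)), S)), 2) = Pow(Add(30, Add(Add(Pow(S, 2), Mul(S, Add(180, Mul(15, S)))), S)), 2) = Pow(Add(30, Add(S, Pow(S, 2), Mul(S, Add(180, Mul(15, S))))), 2) = Pow(Add(30, S, Pow(S, 2), Mul(S, Add(180, Mul(15, S)))), 2))
Mul(-1, Function('w')(Add(Add(Mul(-12, 2), -315), 71))) = Mul(-1, Pow(Add(30, Mul(16, Pow(Add(Add(Mul(-12, 2), -315), 71), 2)), Mul(181, Add(Add(Mul(-12, 2), -315), 71))), 2)) = Mul(-1, Pow(Add(30, Mul(16, Pow(Add(Add(-24, -315), 71), 2)), Mul(181, Add(Add(-24, -315), 71))), 2)) = Mul(-1, Pow(Add(30, Mul(16, Pow(Add(-339, 71), 2)), Mul(181, Add(-339, 71))), 2)) = Mul(-1, Pow(Add(30, Mul(16, Pow(-268, 2)), Mul(181, -268)), 2)) = Mul(-1, Pow(Add(30, Mul(16, 71824), -48508), 2)) = Mul(-1, Pow(Add(30, 1149184, -48508), 2)) = Mul(-1, Pow(1100706, 2)) = Mul(-1, 1211553698436) = -1211553698436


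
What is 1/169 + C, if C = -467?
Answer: -78922/169 ≈ -466.99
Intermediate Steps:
1/169 + C = 1/169 - 467 = -78922/169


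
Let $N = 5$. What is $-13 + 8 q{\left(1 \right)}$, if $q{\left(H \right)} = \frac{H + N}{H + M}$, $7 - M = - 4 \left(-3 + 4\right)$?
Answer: $-9$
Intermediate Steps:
$M = 11$ ($M = 7 - - 4 \left(-3 + 4\right) = 7 - \left(-4\right) 1 = 7 - -4 = 7 + 4 = 11$)
$q{\left(H \right)} = \frac{5 + H}{11 + H}$ ($q{\left(H \right)} = \frac{H + 5}{H + 11} = \frac{5 + H}{11 + H}$)
$-13 + 8 q{\left(1 \right)} = -13 + 8 \frac{5 + 1}{11 + 1} = -13 + 8 \cdot \frac{1}{12} \cdot 6 = -13 + 8 \cdot \frac{1}{2} = -13 + 4 = -9$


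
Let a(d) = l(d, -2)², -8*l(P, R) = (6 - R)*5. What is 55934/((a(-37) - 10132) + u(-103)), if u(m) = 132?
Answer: -55934/9975 ≈ -5.6074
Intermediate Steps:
l(P, R) = -15/4 + 5*R/8 (l(P, R) = -(6 - R)*5/8 = -(30 - 5*R)/8 = -15/4 + 5*R/8)
a(d) = 25 (a(d) = (-15/4 + (5/8)*(-2))² = (-15/4 - 5/4)² = (-5)² = 25)
55934/((a(-37) - 10132) + u(-103)) = 55934/((25 - 10132) + 132) = 55934/(-10107 + 132) = 55934/(-9975) = 55934*(-1/9975) = -55934/9975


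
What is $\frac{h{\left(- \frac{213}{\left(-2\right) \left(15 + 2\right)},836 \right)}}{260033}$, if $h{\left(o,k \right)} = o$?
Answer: $\frac{213}{8841122} \approx 2.4092 \cdot 10^{-5}$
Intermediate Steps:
$\frac{h{\left(- \frac{213}{\left(-2\right) \left(15 + 2\right)},836 \right)}}{260033} = \frac{\left(-213\right) \frac{1}{\left(-2\right) \left(15 + 2\right)}}{260033} = - \frac{213}{\left(-2\right) 17} \cdot \frac{1}{260033} = - \frac{213}{-34} \cdot \frac{1}{260033} = \left(-213\right) \left(- \frac{1}{34}\right) \frac{1}{260033} = \frac{213}{34} \cdot \frac{1}{260033} = \frac{213}{8841122}$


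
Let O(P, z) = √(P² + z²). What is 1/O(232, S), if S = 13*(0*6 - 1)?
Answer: √53993/53993 ≈ 0.0043036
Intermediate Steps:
S = -13 (S = 13*(0 - 1) = 13*(-1) = -13)
1/O(232, S) = 1/(√(232² + (-13)²)) = 1/(√(53824 + 169)) = 1/(√53993) = √53993/53993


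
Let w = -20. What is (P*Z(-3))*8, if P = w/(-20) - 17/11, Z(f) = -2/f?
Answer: -32/11 ≈ -2.9091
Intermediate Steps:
P = -6/11 (P = -20/(-20) - 17/11 = -20*(-1/20) - 17*1/11 = 1 - 17/11 = -6/11 ≈ -0.54545)
(P*Z(-3))*8 = -(-12)/(11*(-3))*8 = -(-12)*(-1)/(11*3)*8 = -6/11*⅔*8 = -4/11*8 = -32/11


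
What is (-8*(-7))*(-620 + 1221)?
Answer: 33656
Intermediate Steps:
(-8*(-7))*(-620 + 1221) = 56*601 = 33656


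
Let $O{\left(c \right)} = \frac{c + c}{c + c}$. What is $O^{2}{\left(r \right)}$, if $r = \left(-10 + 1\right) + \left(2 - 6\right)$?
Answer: $1$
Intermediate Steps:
$r = -13$ ($r = -9 + \left(2 - 6\right) = -9 - 4 = -13$)
$O{\left(c \right)} = 1$ ($O{\left(c \right)} = \frac{2 c}{2 c} = 2 c \frac{1}{2 c} = 1$)
$O^{2}{\left(r \right)} = 1^{2} = 1$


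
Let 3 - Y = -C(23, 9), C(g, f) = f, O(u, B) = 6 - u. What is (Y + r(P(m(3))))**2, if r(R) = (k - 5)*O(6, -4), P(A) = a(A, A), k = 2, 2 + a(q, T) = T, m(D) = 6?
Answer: 144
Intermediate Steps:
a(q, T) = -2 + T
P(A) = -2 + A
r(R) = 0 (r(R) = (2 - 5)*(6 - 1*6) = -3*(6 - 6) = -3*0 = 0)
Y = 12 (Y = 3 - (-1)*9 = 3 - 1*(-9) = 3 + 9 = 12)
(Y + r(P(m(3))))**2 = (12 + 0)**2 = 12**2 = 144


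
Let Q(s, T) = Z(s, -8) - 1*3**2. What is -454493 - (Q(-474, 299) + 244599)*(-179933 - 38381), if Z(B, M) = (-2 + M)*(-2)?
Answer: 53401333047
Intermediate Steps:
Z(B, M) = 4 - 2*M
Q(s, T) = 11 (Q(s, T) = (4 - 2*(-8)) - 1*3**2 = (4 + 16) - 1*9 = 20 - 9 = 11)
-454493 - (Q(-474, 299) + 244599)*(-179933 - 38381) = -454493 - (11 + 244599)*(-179933 - 38381) = -454493 - 244610*(-218314) = -454493 - 1*(-53401787540) = -454493 + 53401787540 = 53401333047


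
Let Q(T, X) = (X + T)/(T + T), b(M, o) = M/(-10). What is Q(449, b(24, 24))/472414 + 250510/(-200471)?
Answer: -531366048166857/425226828403060 ≈ -1.2496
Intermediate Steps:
b(M, o) = -M/10 (b(M, o) = M*(-⅒) = -M/10)
Q(T, X) = (T + X)/(2*T) (Q(T, X) = (T + X)/((2*T)) = (T + X)*(1/(2*T)) = (T + X)/(2*T))
Q(449, b(24, 24))/472414 + 250510/(-200471) = ((½)*(449 - ⅒*24)/449)/472414 + 250510/(-200471) = ((½)*(1/449)*(449 - 12/5))*(1/472414) + 250510*(-1/200471) = ((½)*(1/449)*(2233/5))*(1/472414) - 250510/200471 = (2233/4490)*(1/472414) - 250510/200471 = 2233/2121138860 - 250510/200471 = -531366048166857/425226828403060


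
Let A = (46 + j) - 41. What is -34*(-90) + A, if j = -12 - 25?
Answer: 3028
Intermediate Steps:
j = -37
A = -32 (A = (46 - 37) - 41 = 9 - 41 = -32)
-34*(-90) + A = -34*(-90) - 32 = 3060 - 32 = 3028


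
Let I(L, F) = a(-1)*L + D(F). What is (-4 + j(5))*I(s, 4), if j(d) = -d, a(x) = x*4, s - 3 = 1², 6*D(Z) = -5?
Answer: 303/2 ≈ 151.50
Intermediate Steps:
D(Z) = -⅚ (D(Z) = (⅙)*(-5) = -⅚)
s = 4 (s = 3 + 1² = 3 + 1 = 4)
a(x) = 4*x
I(L, F) = -⅚ - 4*L (I(L, F) = (4*(-1))*L - ⅚ = -4*L - ⅚ = -⅚ - 4*L)
(-4 + j(5))*I(s, 4) = (-4 - 1*5)*(-⅚ - 4*4) = (-4 - 5)*(-⅚ - 16) = -9*(-101/6) = 303/2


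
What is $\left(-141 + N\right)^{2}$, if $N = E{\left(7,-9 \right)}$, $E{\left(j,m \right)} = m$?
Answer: $22500$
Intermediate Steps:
$N = -9$
$\left(-141 + N\right)^{2} = \left(-141 - 9\right)^{2} = \left(-150\right)^{2} = 22500$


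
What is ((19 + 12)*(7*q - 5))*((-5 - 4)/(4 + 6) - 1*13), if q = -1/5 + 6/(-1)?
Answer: 521389/25 ≈ 20856.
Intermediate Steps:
q = -31/5 (q = -1*⅕ + 6*(-1) = -⅕ - 6 = -31/5 ≈ -6.2000)
((19 + 12)*(7*q - 5))*((-5 - 4)/(4 + 6) - 1*13) = ((19 + 12)*(7*(-31/5) - 5))*((-5 - 4)/(4 + 6) - 1*13) = (31*(-217/5 - 5))*(-9/10 - 13) = (31*(-242/5))*(-9*⅒ - 13) = -7502*(-9/10 - 13)/5 = -7502/5*(-139/10) = 521389/25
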